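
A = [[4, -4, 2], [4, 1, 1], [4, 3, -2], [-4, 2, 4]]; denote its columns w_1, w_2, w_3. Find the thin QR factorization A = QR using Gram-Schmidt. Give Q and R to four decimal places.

w_1 = (4, 4, 4, -4); ‖w_1‖ = 8.0000, so e_1 = (0.5000, 0.5000, 0.5000, -0.5000).
e_1·w_2 = 0.5000·(-4) + 0.5000·1 + 0.5000·3 + (-0.5000)·2 = -1.0000.
u_2 = w_2 + 1.0000·e_1 = (-3.5000, 1.5000, 3.5000, 1.5000).
‖u_2‖ = 5.3852, so e_2 = (-0.6499, 0.2785, 0.6499, 0.2785).
e_1·w_3 = 0.5000·2 + 0.5000·1 + 0.5000·(-2) + (-0.5000)·4 = -1.5000; e_2·w_3 = (-0.6499)·2 + 0.2785·1 + 0.6499·(-2) + 0.2785·4 = -1.2070.
u_3 = w_3 + 1.5000·e_1 + 1.2070·e_2 = (1.9655, 2.0862, -0.4655, 3.5862).
‖u_3‖ = 4.6144, so e_3 = (0.4259, 0.4521, -0.1009, 0.7772).

Q = [[0.5000, -0.6499, 0.4259], [0.5000, 0.2785, 0.4521], [0.5000, 0.6499, -0.1009], [-0.5000, 0.2785, 0.7772]], R = [[8.0000, -1.0000, -1.5000], [0.0000, 5.3852, -1.2070], [0.0000, 0.0000, 4.6144]]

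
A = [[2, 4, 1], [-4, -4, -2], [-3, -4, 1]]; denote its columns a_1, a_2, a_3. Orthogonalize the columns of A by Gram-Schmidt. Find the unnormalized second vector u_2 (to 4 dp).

a_1 = (2, -4, -3); ‖a_1‖ = 5.3852, so e_1 = (0.3714, -0.7428, -0.5571).
e_1·a_2 = 0.3714·4 + (-0.7428)·(-4) + (-0.5571)·(-4) = 6.6850.
u_2 = a_2 − 6.6850·e_1 = (1.5172, 0.9655, -0.2759).

u_2 = (1.5172, 0.9655, -0.2759)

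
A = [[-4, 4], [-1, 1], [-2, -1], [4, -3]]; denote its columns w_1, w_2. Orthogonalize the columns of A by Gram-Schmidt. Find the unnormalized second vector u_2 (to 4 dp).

u_2 = (1.0811, 0.2703, -2.4595, -0.0811)

w_1 = (-4, -1, -2, 4); ‖w_1‖ = 6.0828, so q_1 = (-0.6576, -0.1644, -0.3288, 0.6576).
q_1·w_2 = (-0.6576)·4 + (-0.1644)·1 + (-0.3288)·(-1) + 0.6576·(-3) = -4.4388.
u_2 = w_2 + 4.4388·q_1 = (1.0811, 0.2703, -2.4595, -0.0811).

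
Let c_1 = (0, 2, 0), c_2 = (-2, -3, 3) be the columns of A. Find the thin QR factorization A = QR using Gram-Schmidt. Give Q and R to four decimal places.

c_1 = (0, 2, 0); ‖c_1‖ = 2.0000, so e_1 = (0.0000, 1.0000, 0.0000).
e_1·c_2 = 0.0000·(-2) + 1.0000·(-3) + 0.0000·3 = -3.0000.
u_2 = c_2 + 3.0000·e_1 = (-2.0000, 0.0000, 3.0000).
‖u_2‖ = 3.6056, so e_2 = (-0.5547, 0.0000, 0.8321).

Q = [[0.0000, -0.5547], [1.0000, 0.0000], [0.0000, 0.8321]], R = [[2.0000, -3.0000], [0.0000, 3.6056]]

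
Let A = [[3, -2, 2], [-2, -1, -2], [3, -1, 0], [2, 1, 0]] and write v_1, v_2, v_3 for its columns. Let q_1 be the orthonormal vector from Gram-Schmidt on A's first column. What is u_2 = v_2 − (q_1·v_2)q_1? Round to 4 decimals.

q_1 = v_1/‖v_1‖ = (3, -2, 3, 2)/5.0990 = (0.5883, -0.3922, 0.5883, 0.3922).
r_{12} = q_1·v_2 = -0.9806.
u_2 = v_2 + 0.9806·q_1 = (-1.4231, -1.3846, -0.4231, 1.3846).

u_2 = (-1.4231, -1.3846, -0.4231, 1.3846)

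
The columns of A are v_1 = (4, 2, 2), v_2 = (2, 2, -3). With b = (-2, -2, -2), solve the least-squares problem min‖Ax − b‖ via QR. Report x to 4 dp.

x = (-0.6989, 0.1290)

e_1 = v_1/‖v_1‖ = (4, 2, 2)/4.8990 = (0.8165, 0.4082, 0.4082).
r_{12} = e_1·v_2 = 1.2247.
u_2 = v_2 − 1.2247·e_1 = (1.0000, 1.5000, -3.5000).
‖u_2‖ = 3.9370, so e_2 = (0.2540, 0.3810, -0.8890).
Qᵀb = (-3.2660, 0.5080).
Back-substitute: x_2 = 0.5080/3.9370 = 0.1290.
x_1 = (-3.2660 − 1.2247·0.1290)/4.8990 = -0.6989.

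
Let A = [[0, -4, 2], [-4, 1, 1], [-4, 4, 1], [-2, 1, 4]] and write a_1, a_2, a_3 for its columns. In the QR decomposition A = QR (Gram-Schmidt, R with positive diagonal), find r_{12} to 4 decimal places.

q_1 = a_1/‖a_1‖ = (0, -4, -4, -2)/6.0000 = (0.0000, -0.6667, -0.6667, -0.3333).
r_{12} = q_1·a_2 = -3.6667.

r_{12} = -3.6667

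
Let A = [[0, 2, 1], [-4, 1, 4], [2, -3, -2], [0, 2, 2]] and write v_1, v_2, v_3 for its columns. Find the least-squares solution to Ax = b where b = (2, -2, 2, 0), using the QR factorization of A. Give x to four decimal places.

x = (1.0483, -0.0690, 0.4828)

v_1 = (0, -4, 2, 0); ‖v_1‖ = 4.4721, so e_1 = (0.0000, -0.8944, 0.4472, 0.0000).
e_1·v_2 = 0.0000·2 + (-0.8944)·1 + 0.4472·(-3) + 0.0000·2 = -2.2361.
u_2 = v_2 + 2.2361·e_1 = (2.0000, -1.0000, -2.0000, 2.0000).
‖u_2‖ = 3.6056, so e_2 = (0.5547, -0.2774, -0.5547, 0.5547).
e_1·v_3 = 0.0000·1 + (-0.8944)·4 + 0.4472·(-2) + 0.0000·2 = -4.4721; e_2·v_3 = 0.5547·1 + (-0.2774)·4 + (-0.5547)·(-2) + 0.5547·2 = 1.6641.
u_3 = v_3 + 4.4721·e_1 − 1.6641·e_2 = (0.0769, 0.4615, 0.9231, 1.0769).
‖u_3‖ = 1.4936, so e_3 = (0.0515, 0.3090, 0.6180, 0.7210).
Qᵀb = (2.6833, 0.5547, 0.7210).
Back-substitute: x_3 = 0.7210/1.4936 = 0.4828.
x_2 = (0.5547 − 1.6641·0.4828)/3.6056 = -0.0690.
x_1 = (2.6833 + 2.2361·(-0.0690) + 4.4721·0.4828)/4.4721 = 1.0483.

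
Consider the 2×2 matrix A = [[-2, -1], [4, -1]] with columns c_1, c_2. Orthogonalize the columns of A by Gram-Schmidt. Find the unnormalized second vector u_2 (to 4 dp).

c_1 = (-2, 4); ‖c_1‖ = 4.4721, so e_1 = (-0.4472, 0.8944).
e_1·c_2 = (-0.4472)·(-1) + 0.8944·(-1) = -0.4472.
u_2 = c_2 + 0.4472·e_1 = (-1.2000, -0.6000).

u_2 = (-1.2000, -0.6000)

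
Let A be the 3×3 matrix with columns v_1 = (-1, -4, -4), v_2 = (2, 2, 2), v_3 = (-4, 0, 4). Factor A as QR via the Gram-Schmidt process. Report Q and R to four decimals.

q_1 = v_1/‖v_1‖ = (-1, -4, -4)/5.7446 = (-0.1741, -0.6963, -0.6963).
r_{12} = q_1·v_2 = -3.1334.
u_2 = v_2 + 3.1334·q_1 = (1.4545, -0.1818, -0.1818).
‖u_2‖ = 1.4771, so q_2 = (0.9847, -0.1231, -0.1231).
r_{13} = q_1·v_3 = -2.0889; r_{23} = q_2·v_3 = -4.4313.
u_3 = v_3 + 2.0889·q_1 + 4.4313·q_2 = (0.0000, -2.0000, 2.0000).
‖u_3‖ = 2.8284, so q_3 = (0.0000, -0.7071, 0.7071).

Q = [[-0.1741, 0.9847, 0.0000], [-0.6963, -0.1231, -0.7071], [-0.6963, -0.1231, 0.7071]], R = [[5.7446, -3.1334, -2.0889], [0.0000, 1.4771, -4.4313], [0.0000, 0.0000, 2.8284]]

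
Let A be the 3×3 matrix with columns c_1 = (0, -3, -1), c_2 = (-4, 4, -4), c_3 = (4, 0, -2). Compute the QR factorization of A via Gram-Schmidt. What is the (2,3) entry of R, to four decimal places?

r_{23} = -0.9923

c_1 = (0, -3, -1); ‖c_1‖ = 3.1623, so e_1 = (0.0000, -0.9487, -0.3162).
e_1·c_2 = 0.0000·(-4) + (-0.9487)·4 + (-0.3162)·(-4) = -2.5298.
u_2 = c_2 + 2.5298·e_1 = (-4.0000, 1.6000, -4.8000).
‖u_2‖ = 6.4498, so e_2 = (-0.6202, 0.2481, -0.7442).
r_{23} = e_2·c_3 = -0.9923.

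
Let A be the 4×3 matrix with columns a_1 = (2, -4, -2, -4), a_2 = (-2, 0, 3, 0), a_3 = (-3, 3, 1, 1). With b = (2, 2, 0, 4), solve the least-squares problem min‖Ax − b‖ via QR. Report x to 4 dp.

x = (-1.3193, -0.5301, -1.1446)

e_1 = a_1/‖a_1‖ = (2, -4, -2, -4)/6.3246 = (0.3162, -0.6325, -0.3162, -0.6325).
r_{12} = e_1·a_2 = -1.5811.
u_2 = a_2 + 1.5811·e_1 = (-1.5000, -1.0000, 2.5000, -1.0000).
‖u_2‖ = 3.2404, so e_2 = (-0.4629, -0.3086, 0.7715, -0.3086).
r_{13} = e_1·a_3 = -3.7947; r_{23} = e_2·a_3 = 0.9258.
u_3 = a_3 + 3.7947·e_1 − 0.9258·e_2 = (-1.3714, 0.8857, -0.9143, -1.1143).
‖u_3‖ = 2.1778, so e_3 = (-0.6297, 0.4067, -0.4198, -0.5117).
Qᵀb = (-3.1623, -2.7775, -2.4927).
Back-substitute: x_3 = -2.4927/2.1778 = -1.1446.
x_2 = (-2.7775 − 0.9258·(-1.1446))/3.2404 = -0.5301.
x_1 = (-3.1623 + 1.5811·(-0.5301) + 3.7947·(-1.1446))/6.3246 = -1.3193.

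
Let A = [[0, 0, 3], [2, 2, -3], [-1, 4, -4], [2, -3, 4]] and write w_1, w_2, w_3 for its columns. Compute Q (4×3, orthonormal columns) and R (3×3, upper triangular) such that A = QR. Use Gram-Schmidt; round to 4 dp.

Q = [[0.0000, 0.0000, 0.9487], [0.6667, 0.6667, -0.1054], [-0.3333, 0.6667, 0.2108], [0.6667, -0.3333, 0.2108]], R = [[3.0000, -2.0000, 2.0000], [0.0000, 5.0000, -6.0000], [0.0000, 0.0000, 3.1623]]

w_1 = (0, 2, -1, 2); ‖w_1‖ = 3.0000, so q_1 = (0.0000, 0.6667, -0.3333, 0.6667).
q_1·w_2 = 0.0000·0 + 0.6667·2 + (-0.3333)·4 + 0.6667·(-3) = -2.0000.
u_2 = w_2 + 2.0000·q_1 = (0.0000, 3.3333, 3.3333, -1.6667).
‖u_2‖ = 5.0000, so q_2 = (0.0000, 0.6667, 0.6667, -0.3333).
q_1·w_3 = 0.0000·3 + 0.6667·(-3) + (-0.3333)·(-4) + 0.6667·4 = 2.0000; q_2·w_3 = 0.0000·3 + 0.6667·(-3) + 0.6667·(-4) + (-0.3333)·4 = -6.0000.
u_3 = w_3 − 2.0000·q_1 + 6.0000·q_2 = (3.0000, -0.3333, 0.6667, 0.6667).
‖u_3‖ = 3.1623, so q_3 = (0.9487, -0.1054, 0.2108, 0.2108).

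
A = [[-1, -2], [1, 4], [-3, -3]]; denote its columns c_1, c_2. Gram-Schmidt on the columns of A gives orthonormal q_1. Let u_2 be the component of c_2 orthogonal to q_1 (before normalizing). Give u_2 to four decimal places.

c_1 = (-1, 1, -3); ‖c_1‖ = 3.3166, so q_1 = (-0.3015, 0.3015, -0.9045).
q_1·c_2 = (-0.3015)·(-2) + 0.3015·4 + (-0.9045)·(-3) = 4.5227.
u_2 = c_2 − 4.5227·q_1 = (-0.6364, 2.6364, 1.0909).

u_2 = (-0.6364, 2.6364, 1.0909)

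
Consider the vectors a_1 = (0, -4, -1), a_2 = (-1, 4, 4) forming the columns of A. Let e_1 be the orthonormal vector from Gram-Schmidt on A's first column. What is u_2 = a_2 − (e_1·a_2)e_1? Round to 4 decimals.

u_2 = (-1.0000, -0.7059, 2.8235)

a_1 = (0, -4, -1); ‖a_1‖ = 4.1231, so e_1 = (0.0000, -0.9701, -0.2425).
e_1·a_2 = 0.0000·(-1) + (-0.9701)·4 + (-0.2425)·4 = -4.8507.
u_2 = a_2 + 4.8507·e_1 = (-1.0000, -0.7059, 2.8235).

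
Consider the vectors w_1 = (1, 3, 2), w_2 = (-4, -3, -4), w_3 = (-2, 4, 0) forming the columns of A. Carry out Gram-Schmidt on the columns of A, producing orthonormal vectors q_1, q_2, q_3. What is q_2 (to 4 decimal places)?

w_1 = (1, 3, 2); ‖w_1‖ = 3.7417, so q_1 = (0.2673, 0.8018, 0.5345).
q_1·w_2 = 0.2673·(-4) + 0.8018·(-3) + 0.5345·(-4) = -5.6125.
u_2 = w_2 + 5.6125·q_1 = (-2.5000, 1.5000, -1.0000).
‖u_2‖ = 3.0822, so q_2 = (-0.8111, 0.4867, -0.3244).

q_2 = (-0.8111, 0.4867, -0.3244)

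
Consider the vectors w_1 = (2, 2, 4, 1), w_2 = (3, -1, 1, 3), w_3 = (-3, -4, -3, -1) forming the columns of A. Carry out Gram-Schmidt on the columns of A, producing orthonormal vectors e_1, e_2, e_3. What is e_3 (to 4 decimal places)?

w_1 = (2, 2, 4, 1); ‖w_1‖ = 5.0000, so e_1 = (0.4000, 0.4000, 0.8000, 0.2000).
e_1·w_2 = 0.4000·3 + 0.4000·(-1) + 0.8000·1 + 0.2000·3 = 2.2000.
u_2 = w_2 − 2.2000·e_1 = (2.1200, -1.8800, -0.7600, 2.5600).
‖u_2‖ = 3.8936, so e_2 = (0.5445, -0.4828, -0.1952, 0.6575).
e_1·w_3 = 0.4000·(-3) + 0.4000·(-4) + 0.8000·(-3) + 0.2000·(-1) = -5.4000; e_2·w_3 = 0.5445·(-3) + (-0.4828)·(-4) + (-0.1952)·(-3) + 0.6575·(-1) = 0.2260.
u_3 = w_3 + 5.4000·e_1 − 0.2260·e_2 = (-0.9631, -1.7309, 1.3641, -0.0686).
‖u_3‖ = 2.4060, so e_3 = (-0.4003, -0.7194, 0.5670, -0.0285).

e_3 = (-0.4003, -0.7194, 0.5670, -0.0285)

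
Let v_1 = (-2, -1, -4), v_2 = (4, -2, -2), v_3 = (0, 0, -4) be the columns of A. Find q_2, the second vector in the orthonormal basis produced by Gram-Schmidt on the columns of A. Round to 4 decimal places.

q_1 = v_1/‖v_1‖ = (-2, -1, -4)/4.5826 = (-0.4364, -0.2182, -0.8729).
r_{12} = q_1·v_2 = 0.4364.
u_2 = v_2 − 0.4364·q_1 = (4.1905, -1.9048, -1.6190).
‖u_2‖ = 4.8795, so q_2 = (0.8588, -0.3904, -0.3318).

q_2 = (0.8588, -0.3904, -0.3318)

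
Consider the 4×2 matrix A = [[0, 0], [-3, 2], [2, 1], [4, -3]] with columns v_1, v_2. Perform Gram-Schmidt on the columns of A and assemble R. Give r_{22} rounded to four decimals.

r_{22} = 2.2743

v_1 = (0, -3, 2, 4); ‖v_1‖ = 5.3852, so e_1 = (0.0000, -0.5571, 0.3714, 0.7428).
e_1·v_2 = 0.0000·0 + (-0.5571)·2 + 0.3714·1 + 0.7428·(-3) = -2.9711.
u_2 = v_2 + 2.9711·e_1 = (0.0000, 0.3448, 2.1034, -0.7931).
r_{22} = ‖u_2‖ = 2.2743.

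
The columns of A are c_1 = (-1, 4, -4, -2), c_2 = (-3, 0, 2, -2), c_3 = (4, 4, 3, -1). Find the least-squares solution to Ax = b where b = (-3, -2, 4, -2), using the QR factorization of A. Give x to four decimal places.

x = (-0.4264, 1.2085, -0.0075)

c_1 = (-1, 4, -4, -2); ‖c_1‖ = 6.0828, so q_1 = (-0.1644, 0.6576, -0.6576, -0.3288).
q_1·c_2 = (-0.1644)·(-3) + 0.6576·0 + (-0.6576)·2 + (-0.3288)·(-2) = -0.1644.
u_2 = c_2 + 0.1644·q_1 = (-3.0270, 0.1081, 1.8919, -2.0541).
‖u_2‖ = 4.1198, so q_2 = (-0.7347, 0.0262, 0.4592, -0.4986).
q_1·c_3 = (-0.1644)·4 + 0.6576·4 + (-0.6576)·3 + (-0.3288)·(-1) = 0.3288; q_2·c_3 = (-0.7347)·4 + 0.0262·4 + 0.4592·3 + (-0.4986)·(-1) = -0.9578.
u_3 = c_3 − 0.3288·q_1 + 0.9578·q_2 = (3.3503, 3.8089, 3.6561, -1.3694).
‖u_3‖ = 6.4011, so q_3 = (0.5234, 0.5950, 0.5712, -0.2139).
Qᵀb = (-2.7948, 4.9858, -0.0478).
Back-substitute: x_3 = -0.0478/6.4011 = -0.0075.
x_2 = (4.9858 + 0.9578·(-0.0075))/4.1198 = 1.2085.
x_1 = (-2.7948 + 0.1644·1.2085 − 0.3288·(-0.0075))/6.0828 = -0.4264.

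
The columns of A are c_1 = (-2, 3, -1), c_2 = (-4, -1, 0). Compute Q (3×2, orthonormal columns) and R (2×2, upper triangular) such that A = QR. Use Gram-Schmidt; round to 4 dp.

Q = [[-0.5345, -0.8424], [0.8018, -0.5311], [-0.2673, 0.0916]], R = [[3.7417, 1.3363], [0.0000, 3.9005]]

c_1 = (-2, 3, -1); ‖c_1‖ = 3.7417, so e_1 = (-0.5345, 0.8018, -0.2673).
e_1·c_2 = (-0.5345)·(-4) + 0.8018·(-1) + (-0.2673)·0 = 1.3363.
u_2 = c_2 − 1.3363·e_1 = (-3.2857, -2.0714, 0.3571).
‖u_2‖ = 3.9005, so e_2 = (-0.8424, -0.5311, 0.0916).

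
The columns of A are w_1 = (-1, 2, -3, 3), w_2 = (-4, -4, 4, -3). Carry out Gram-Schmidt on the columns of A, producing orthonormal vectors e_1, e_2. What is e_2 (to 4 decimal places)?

e_2 = (-0.9315, -0.3344, 0.1353, 0.0478)

e_1 = w_1/‖w_1‖ = (-1, 2, -3, 3)/4.7958 = (-0.2085, 0.4170, -0.6255, 0.6255).
r_{12} = e_1·w_2 = -5.2129.
u_2 = w_2 + 5.2129·e_1 = (-5.0870, -1.8261, 0.7391, 0.2609).
‖u_2‖ = 5.4613, so e_2 = (-0.9315, -0.3344, 0.1353, 0.0478).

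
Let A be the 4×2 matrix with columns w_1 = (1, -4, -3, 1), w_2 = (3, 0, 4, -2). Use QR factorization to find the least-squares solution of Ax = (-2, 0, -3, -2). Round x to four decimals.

x = (-0.0136, -0.4879)

w_1 = (1, -4, -3, 1); ‖w_1‖ = 5.1962, so e_1 = (0.1925, -0.7698, -0.5774, 0.1925).
e_1·w_2 = 0.1925·3 + (-0.7698)·0 + (-0.5774)·4 + 0.1925·(-2) = -2.1170.
u_2 = w_2 + 2.1170·e_1 = (3.4074, -1.6296, 2.7778, -1.5926).
‖u_2‖ = 4.9516, so e_2 = (0.6881, -0.3291, 0.5610, -0.3216).
Qᵀb = (0.9623, -2.4160).
Back-substitute: x_2 = -2.4160/4.9516 = -0.4879.
x_1 = (0.9623 + 2.1170·(-0.4879))/5.1962 = -0.0136.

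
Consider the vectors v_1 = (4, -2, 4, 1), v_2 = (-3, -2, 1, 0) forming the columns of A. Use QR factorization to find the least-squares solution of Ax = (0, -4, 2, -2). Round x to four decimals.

x = (0.4701, 0.8486)

v_1 = (4, -2, 4, 1); ‖v_1‖ = 6.0828, so e_1 = (0.6576, -0.3288, 0.6576, 0.1644).
e_1·v_2 = 0.6576·(-3) + (-0.3288)·(-2) + 0.6576·1 + 0.1644·0 = -0.6576.
u_2 = v_2 + 0.6576·e_1 = (-2.5676, -2.2162, 1.4324, 0.1081).
‖u_2‖ = 3.6834, so e_2 = (-0.6971, -0.6017, 0.3889, 0.0293).
Qᵀb = (2.3016, 3.1258).
Back-substitute: x_2 = 3.1258/3.6834 = 0.8486.
x_1 = (2.3016 + 0.6576·0.8486)/6.0828 = 0.4701.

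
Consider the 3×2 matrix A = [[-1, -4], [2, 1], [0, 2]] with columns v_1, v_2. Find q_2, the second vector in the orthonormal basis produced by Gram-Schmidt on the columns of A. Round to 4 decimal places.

q_2 = (-0.7537, -0.3769, 0.5384)

v_1 = (-1, 2, 0); ‖v_1‖ = 2.2361, so q_1 = (-0.4472, 0.8944, 0.0000).
q_1·v_2 = (-0.4472)·(-4) + 0.8944·1 + 0.0000·2 = 2.6833.
u_2 = v_2 − 2.6833·q_1 = (-2.8000, -1.4000, 2.0000).
‖u_2‖ = 3.7148, so q_2 = (-0.7537, -0.3769, 0.5384).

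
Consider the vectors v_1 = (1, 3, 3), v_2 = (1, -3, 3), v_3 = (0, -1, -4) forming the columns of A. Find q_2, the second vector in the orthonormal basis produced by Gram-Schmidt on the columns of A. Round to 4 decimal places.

v_1 = (1, 3, 3); ‖v_1‖ = 4.3589, so q_1 = (0.2294, 0.6882, 0.6882).
q_1·v_2 = 0.2294·1 + 0.6882·(-3) + 0.6882·3 = 0.2294.
u_2 = v_2 − 0.2294·q_1 = (0.9474, -3.1579, 2.8421).
‖u_2‖ = 4.3529, so q_2 = (0.2176, -0.7255, 0.6529).

q_2 = (0.2176, -0.7255, 0.6529)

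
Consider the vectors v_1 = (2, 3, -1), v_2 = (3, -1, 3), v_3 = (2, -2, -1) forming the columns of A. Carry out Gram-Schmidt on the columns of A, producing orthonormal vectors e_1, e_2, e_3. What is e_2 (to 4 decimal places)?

v_1 = (2, 3, -1); ‖v_1‖ = 3.7417, so e_1 = (0.5345, 0.8018, -0.2673).
e_1·v_2 = 0.5345·3 + 0.8018·(-1) + (-0.2673)·3 = 0.0000.
u_2 = v_2 + 0.0000·e_1 = (3.0000, -1.0000, 3.0000).
‖u_2‖ = 4.3589, so e_2 = (0.6882, -0.2294, 0.6882).

e_2 = (0.6882, -0.2294, 0.6882)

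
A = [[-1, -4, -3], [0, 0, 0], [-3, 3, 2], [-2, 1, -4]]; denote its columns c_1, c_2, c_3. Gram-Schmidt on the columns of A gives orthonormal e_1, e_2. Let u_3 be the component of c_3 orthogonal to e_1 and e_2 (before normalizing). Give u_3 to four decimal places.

u_3 = (0.6571, 0.0000, 1.9714, -3.2857)

c_1 = (-1, 0, -3, -2); ‖c_1‖ = 3.7417, so e_1 = (-0.2673, 0.0000, -0.8018, -0.5345).
e_1·c_2 = (-0.2673)·(-4) + 0.0000·0 + (-0.8018)·3 + (-0.5345)·1 = -1.8708.
u_2 = c_2 + 1.8708·e_1 = (-4.5000, 0.0000, 1.5000, 0.0000).
‖u_2‖ = 4.7434, so e_2 = (-0.9487, 0.0000, 0.3162, 0.0000).
e_1·c_3 = (-0.2673)·(-3) + 0.0000·0 + (-0.8018)·2 + (-0.5345)·(-4) = 1.3363; e_2·c_3 = (-0.9487)·(-3) + 0.0000·0 + 0.3162·2 + 0.0000·(-4) = 3.4785.
u_3 = c_3 − 1.3363·e_1 − 3.4785·e_2 = (0.6571, 0.0000, 1.9714, -3.2857).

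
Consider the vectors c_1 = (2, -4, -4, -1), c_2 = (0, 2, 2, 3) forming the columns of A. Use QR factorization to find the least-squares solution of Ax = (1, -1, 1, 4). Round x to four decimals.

x = (0.7239, 1.5149)

q_1 = c_1/‖c_1‖ = (2, -4, -4, -1)/6.0828 = (0.3288, -0.6576, -0.6576, -0.1644).
r_{12} = q_1·c_2 = -3.1236.
u_2 = c_2 + 3.1236·q_1 = (1.0270, -0.0541, -0.0541, 2.4865).
‖u_2‖ = 2.6913, so q_2 = (0.3816, -0.0201, -0.0201, 0.9239).
Qᵀb = (-0.3288, 4.0772).
Back-substitute: x_2 = 4.0772/2.6913 = 1.5149.
x_1 = (-0.3288 + 3.1236·1.5149)/6.0828 = 0.7239.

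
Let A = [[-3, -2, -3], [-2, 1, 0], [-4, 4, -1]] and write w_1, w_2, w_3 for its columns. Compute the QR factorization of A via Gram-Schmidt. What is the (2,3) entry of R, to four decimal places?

r_{23} = 1.8428

e_1 = w_1/‖w_1‖ = (-3, -2, -4)/5.3852 = (-0.5571, -0.3714, -0.7428).
r_{12} = e_1·w_2 = -2.2283.
u_2 = w_2 + 2.2283·e_1 = (-3.2414, 0.1724, 2.3448).
‖u_2‖ = 4.0043, so e_2 = (-0.8095, 0.0431, 0.5856).
r_{23} = e_2·w_3 = 1.8428.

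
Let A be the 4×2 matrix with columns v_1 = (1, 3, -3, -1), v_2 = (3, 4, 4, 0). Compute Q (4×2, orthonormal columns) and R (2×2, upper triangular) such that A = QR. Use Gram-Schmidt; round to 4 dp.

Q = [[0.2236, 0.4476], [0.6708, 0.5575], [-0.6708, 0.6988], [-0.2236, 0.0236]], R = [[4.4721, 0.6708], [0.0000, 6.3679]]

v_1 = (1, 3, -3, -1); ‖v_1‖ = 4.4721, so q_1 = (0.2236, 0.6708, -0.6708, -0.2236).
q_1·v_2 = 0.2236·3 + 0.6708·4 + (-0.6708)·4 + (-0.2236)·0 = 0.6708.
u_2 = v_2 − 0.6708·q_1 = (2.8500, 3.5500, 4.4500, 0.1500).
‖u_2‖ = 6.3679, so q_2 = (0.4476, 0.5575, 0.6988, 0.0236).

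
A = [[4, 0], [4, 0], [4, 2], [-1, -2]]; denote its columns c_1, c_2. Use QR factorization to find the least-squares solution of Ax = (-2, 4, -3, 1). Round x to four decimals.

c_1 = (4, 4, 4, -1); ‖c_1‖ = 7.0000, so e_1 = (0.5714, 0.5714, 0.5714, -0.1429).
e_1·c_2 = 0.5714·0 + 0.5714·0 + 0.5714·2 + (-0.1429)·(-2) = 1.4286.
u_2 = c_2 − 1.4286·e_1 = (-0.8163, -0.8163, 1.1837, -1.7959).
‖u_2‖ = 2.4411, so e_2 = (-0.3344, -0.3344, 0.4849, -0.7357).
Qᵀb = (-0.7143, -2.8591).
Back-substitute: x_2 = -2.8591/2.4411 = -1.1712.
x_1 = (-0.7143 − 1.4286·(-1.1712))/7.0000 = 0.1370.

x = (0.1370, -1.1712)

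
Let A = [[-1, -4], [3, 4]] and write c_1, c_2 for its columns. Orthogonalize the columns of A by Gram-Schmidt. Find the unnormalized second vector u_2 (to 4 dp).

c_1 = (-1, 3); ‖c_1‖ = 3.1623, so e_1 = (-0.3162, 0.9487).
e_1·c_2 = (-0.3162)·(-4) + 0.9487·4 = 5.0596.
u_2 = c_2 − 5.0596·e_1 = (-2.4000, -0.8000).

u_2 = (-2.4000, -0.8000)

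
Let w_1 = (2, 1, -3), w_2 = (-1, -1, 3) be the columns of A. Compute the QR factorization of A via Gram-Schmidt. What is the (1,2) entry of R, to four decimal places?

r_{12} = -3.2071

w_1 = (2, 1, -3); ‖w_1‖ = 3.7417, so e_1 = (0.5345, 0.2673, -0.8018).
r_{12} = e_1·w_2 = -3.2071.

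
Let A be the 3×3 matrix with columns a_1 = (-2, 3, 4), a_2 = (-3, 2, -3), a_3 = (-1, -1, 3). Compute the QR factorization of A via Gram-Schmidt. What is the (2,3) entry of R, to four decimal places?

r_{23} = -1.7056

a_1 = (-2, 3, 4); ‖a_1‖ = 5.3852, so q_1 = (-0.3714, 0.5571, 0.7428).
q_1·a_2 = (-0.3714)·(-3) + 0.5571·2 + 0.7428·(-3) = 0.0000.
u_2 = a_2 + 0.0000·q_1 = (-3.0000, 2.0000, -3.0000).
‖u_2‖ = 4.6904, so q_2 = (-0.6396, 0.4264, -0.6396).
r_{23} = q_2·a_3 = -1.7056.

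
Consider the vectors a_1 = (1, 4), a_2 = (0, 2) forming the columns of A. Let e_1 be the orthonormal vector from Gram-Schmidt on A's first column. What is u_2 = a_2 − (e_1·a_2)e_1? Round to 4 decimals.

u_2 = (-0.4706, 0.1176)

a_1 = (1, 4); ‖a_1‖ = 4.1231, so e_1 = (0.2425, 0.9701).
e_1·a_2 = 0.2425·0 + 0.9701·2 = 1.9403.
u_2 = a_2 − 1.9403·e_1 = (-0.4706, 0.1176).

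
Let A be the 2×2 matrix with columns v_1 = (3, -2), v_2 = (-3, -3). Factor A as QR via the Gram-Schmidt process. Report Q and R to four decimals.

q_1 = v_1/‖v_1‖ = (3, -2)/3.6056 = (0.8321, -0.5547).
r_{12} = q_1·v_2 = -0.8321.
u_2 = v_2 + 0.8321·q_1 = (-2.3077, -3.4615).
‖u_2‖ = 4.1603, so q_2 = (-0.5547, -0.8321).

Q = [[0.8321, -0.5547], [-0.5547, -0.8321]], R = [[3.6056, -0.8321], [0.0000, 4.1603]]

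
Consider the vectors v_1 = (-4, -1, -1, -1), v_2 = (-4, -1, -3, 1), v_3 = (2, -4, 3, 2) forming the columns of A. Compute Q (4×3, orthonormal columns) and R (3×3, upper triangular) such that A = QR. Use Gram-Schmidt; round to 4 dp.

Q = [[-0.9177, 0.0000, 0.0198], [-0.2294, 0.0000, -0.8419], [-0.2294, -0.7071, 0.3813], [-0.2294, 0.7071, 0.3813]], R = [[4.3589, 4.3589, -2.0647], [0.0000, 2.8284, -0.7071], [0.0000, 0.0000, 5.3138]]

q_1 = v_1/‖v_1‖ = (-4, -1, -1, -1)/4.3589 = (-0.9177, -0.2294, -0.2294, -0.2294).
r_{12} = q_1·v_2 = 4.3589.
u_2 = v_2 − 4.3589·q_1 = (0.0000, 0.0000, -2.0000, 2.0000).
‖u_2‖ = 2.8284, so q_2 = (0.0000, 0.0000, -0.7071, 0.7071).
r_{13} = q_1·v_3 = -2.0647; r_{23} = q_2·v_3 = -0.7071.
u_3 = v_3 + 2.0647·q_1 + 0.7071·q_2 = (0.1053, -4.4737, 2.0263, 2.0263).
‖u_3‖ = 5.3138, so q_3 = (0.0198, -0.8419, 0.3813, 0.3813).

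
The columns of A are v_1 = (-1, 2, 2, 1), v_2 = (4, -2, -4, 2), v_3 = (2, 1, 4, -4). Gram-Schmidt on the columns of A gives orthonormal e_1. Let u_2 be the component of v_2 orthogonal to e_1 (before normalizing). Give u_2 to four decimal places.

u_2 = (2.6000, 0.8000, -1.2000, 3.4000)

v_1 = (-1, 2, 2, 1); ‖v_1‖ = 3.1623, so e_1 = (-0.3162, 0.6325, 0.6325, 0.3162).
e_1·v_2 = (-0.3162)·4 + 0.6325·(-2) + 0.6325·(-4) + 0.3162·2 = -4.4272.
u_2 = v_2 + 4.4272·e_1 = (2.6000, 0.8000, -1.2000, 3.4000).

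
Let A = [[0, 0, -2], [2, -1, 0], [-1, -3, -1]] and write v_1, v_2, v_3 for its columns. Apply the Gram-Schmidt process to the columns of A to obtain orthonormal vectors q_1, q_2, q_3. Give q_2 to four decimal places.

v_1 = (0, 2, -1); ‖v_1‖ = 2.2361, so q_1 = (0.0000, 0.8944, -0.4472).
q_1·v_2 = 0.0000·0 + 0.8944·(-1) + (-0.4472)·(-3) = 0.4472.
u_2 = v_2 − 0.4472·q_1 = (0.0000, -1.4000, -2.8000).
‖u_2‖ = 3.1305, so q_2 = (0.0000, -0.4472, -0.8944).

q_2 = (0.0000, -0.4472, -0.8944)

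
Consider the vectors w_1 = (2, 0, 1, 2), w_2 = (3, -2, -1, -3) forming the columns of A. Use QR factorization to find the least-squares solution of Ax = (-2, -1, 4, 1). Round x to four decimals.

w_1 = (2, 0, 1, 2); ‖w_1‖ = 3.0000, so e_1 = (0.6667, 0.0000, 0.3333, 0.6667).
e_1·w_2 = 0.6667·3 + 0.0000·(-2) + 0.3333·(-1) + 0.6667·(-3) = -0.3333.
u_2 = w_2 + 0.3333·e_1 = (3.2222, -2.0000, -0.8889, -2.7778).
‖u_2‖ = 4.7842, so e_2 = (0.6735, -0.4180, -0.1858, -0.5806).
Qᵀb = (0.6667, -2.2528).
Back-substitute: x_2 = -2.2528/4.7842 = -0.4709.
x_1 = (0.6667 + 0.3333·(-0.4709))/3.0000 = 0.1699.

x = (0.1699, -0.4709)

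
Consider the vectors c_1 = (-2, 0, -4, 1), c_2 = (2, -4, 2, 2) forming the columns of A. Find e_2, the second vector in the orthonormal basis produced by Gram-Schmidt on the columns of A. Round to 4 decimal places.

e_2 = (0.2173, -0.8298, 0.0198, 0.5137)

e_1 = c_1/‖c_1‖ = (-2, 0, -4, 1)/4.5826 = (-0.4364, 0.0000, -0.8729, 0.2182).
r_{12} = e_1·c_2 = -2.1822.
u_2 = c_2 + 2.1822·e_1 = (1.0476, -4.0000, 0.0952, 2.4762).
‖u_2‖ = 4.8206, so e_2 = (0.2173, -0.8298, 0.0198, 0.5137).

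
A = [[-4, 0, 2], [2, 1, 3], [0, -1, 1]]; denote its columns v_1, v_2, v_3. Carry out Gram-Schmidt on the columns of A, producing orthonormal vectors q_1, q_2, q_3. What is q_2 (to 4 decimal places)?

v_1 = (-4, 2, 0); ‖v_1‖ = 4.4721, so q_1 = (-0.8944, 0.4472, 0.0000).
q_1·v_2 = (-0.8944)·0 + 0.4472·1 + 0.0000·(-1) = 0.4472.
u_2 = v_2 − 0.4472·q_1 = (0.4000, 0.8000, -1.0000).
‖u_2‖ = 1.3416, so q_2 = (0.2981, 0.5963, -0.7454).

q_2 = (0.2981, 0.5963, -0.7454)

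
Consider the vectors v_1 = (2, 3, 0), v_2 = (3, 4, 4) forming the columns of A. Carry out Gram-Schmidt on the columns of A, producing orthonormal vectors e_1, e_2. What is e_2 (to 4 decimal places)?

e_1 = v_1/‖v_1‖ = (2, 3, 0)/3.6056 = (0.5547, 0.8321, 0.0000).
r_{12} = e_1·v_2 = 4.9923.
u_2 = v_2 − 4.9923·e_1 = (0.2308, -0.1538, 4.0000).
‖u_2‖ = 4.0096, so e_2 = (0.0576, -0.0384, 0.9976).

e_2 = (0.0576, -0.0384, 0.9976)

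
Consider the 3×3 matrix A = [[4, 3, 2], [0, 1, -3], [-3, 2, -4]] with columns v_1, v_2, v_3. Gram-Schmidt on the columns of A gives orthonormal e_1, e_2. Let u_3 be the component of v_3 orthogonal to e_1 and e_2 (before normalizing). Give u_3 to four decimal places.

u_3 = (0.3917, -2.2197, 0.5223)

v_1 = (4, 0, -3); ‖v_1‖ = 5.0000, so e_1 = (0.8000, 0.0000, -0.6000).
e_1·v_2 = 0.8000·3 + 0.0000·1 + (-0.6000)·2 = 1.2000.
u_2 = v_2 − 1.2000·e_1 = (2.0400, 1.0000, 2.7200).
‖u_2‖ = 3.5440, so e_2 = (0.5756, 0.2822, 0.7675).
e_1·v_3 = 0.8000·2 + 0.0000·(-3) + (-0.6000)·(-4) = 4.0000; e_2·v_3 = 0.5756·2 + 0.2822·(-3) + 0.7675·(-4) = -2.7652.
u_3 = v_3 − 4.0000·e_1 + 2.7652·e_2 = (0.3917, -2.2197, 0.5223).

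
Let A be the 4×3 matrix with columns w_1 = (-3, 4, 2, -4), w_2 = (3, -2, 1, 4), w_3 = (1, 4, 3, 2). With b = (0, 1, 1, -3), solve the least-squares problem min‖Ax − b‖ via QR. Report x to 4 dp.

w_1 = (-3, 4, 2, -4); ‖w_1‖ = 6.7082, so q_1 = (-0.4472, 0.5963, 0.2981, -0.5963).
q_1·w_2 = (-0.4472)·3 + 0.5963·(-2) + 0.2981·1 + (-0.5963)·4 = -4.6212.
u_2 = w_2 + 4.6212·q_1 = (0.9333, 0.7556, 2.3778, 1.2444).
‖u_2‖ = 2.9401, so q_2 = (0.3174, 0.2570, 0.8087, 0.4233).
q_1·w_3 = (-0.4472)·1 + 0.5963·4 + 0.2981·3 + (-0.5963)·2 = 1.6398; q_2·w_3 = 0.3174·1 + 0.2570·4 + 0.8087·3 + 0.4233·2 = 4.6181.
u_3 = w_3 − 1.6398·q_1 − 4.6181·q_2 = (0.2674, 1.8355, -1.2237, 1.0231).
‖u_3‖ = 2.4463, so q_3 = (0.1093, 0.7503, -0.5002, 0.4182).
Qᵀb = (2.6833, -0.2041, -1.0046).
Back-substitute: x_3 = -1.0046/2.4463 = -0.4107.
x_2 = (-0.2041 − 4.6181·(-0.4107))/2.9401 = 0.5756.
x_1 = (2.6833 + 4.6212·0.5756 − 1.6398·(-0.4107))/6.7082 = 0.8969.

x = (0.8969, 0.5756, -0.4107)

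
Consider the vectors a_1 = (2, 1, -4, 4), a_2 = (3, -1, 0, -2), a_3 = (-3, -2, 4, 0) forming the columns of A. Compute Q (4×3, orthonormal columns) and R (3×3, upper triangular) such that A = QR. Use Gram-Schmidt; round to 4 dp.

a_1 = (2, 1, -4, 4); ‖a_1‖ = 6.0828, so q_1 = (0.3288, 0.1644, -0.6576, 0.6576).
q_1·a_2 = 0.3288·3 + 0.1644·(-1) + (-0.6576)·0 + 0.6576·(-2) = -0.4932.
u_2 = a_2 + 0.4932·q_1 = (3.1622, -0.9189, -0.3243, -1.6757).
‖u_2‖ = 3.7090, so q_2 = (0.8526, -0.2478, -0.0874, -0.4518).
q_1·a_3 = 0.3288·(-3) + 0.1644·(-2) + (-0.6576)·4 + 0.6576·0 = -3.9456; q_2·a_3 = 0.8526·(-3) + (-0.2478)·(-2) + (-0.0874)·4 + (-0.4518)·0 = -2.4119.
u_3 = a_3 + 3.9456·q_1 + 2.4119·q_2 = (0.3536, -1.9489, 1.1945, 1.5049).
‖u_3‖ = 2.7595, so q_3 = (0.1282, -0.7063, 0.4329, 0.5454).

Q = [[0.3288, 0.8526, 0.1282], [0.1644, -0.2478, -0.7063], [-0.6576, -0.0874, 0.4329], [0.6576, -0.4518, 0.5454]], R = [[6.0828, -0.4932, -3.9456], [0.0000, 3.7090, -2.4119], [0.0000, 0.0000, 2.7595]]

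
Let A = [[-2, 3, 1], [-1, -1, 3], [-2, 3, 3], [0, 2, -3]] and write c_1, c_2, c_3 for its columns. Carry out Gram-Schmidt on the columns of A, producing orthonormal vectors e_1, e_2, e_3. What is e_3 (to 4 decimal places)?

e_3 = (-0.4725, -0.3675, 0.6562, -0.4594)

e_1 = c_1/‖c_1‖ = (-2, -1, -2, 0)/3.0000 = (-0.6667, -0.3333, -0.6667, 0.0000).
r_{12} = e_1·c_2 = -3.6667.
u_2 = c_2 + 3.6667·e_1 = (0.5556, -2.2222, 0.5556, 2.0000).
‖u_2‖ = 3.0912, so e_2 = (0.1797, -0.7189, 0.1797, 0.6470).
r_{13} = e_1·c_3 = -3.6667; r_{23} = e_2·c_3 = -3.3788.
u_3 = c_3 + 3.6667·e_1 + 3.3788·e_2 = (-0.8372, -0.6512, 1.1628, -0.8140).
‖u_3‖ = 1.7719, so e_3 = (-0.4725, -0.3675, 0.6562, -0.4594).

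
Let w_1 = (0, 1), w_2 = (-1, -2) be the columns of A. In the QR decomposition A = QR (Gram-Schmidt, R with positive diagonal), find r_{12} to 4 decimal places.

r_{12} = -2.0000

w_1 = (0, 1); ‖w_1‖ = 1.0000, so q_1 = (0.0000, 1.0000).
r_{12} = q_1·w_2 = -2.0000.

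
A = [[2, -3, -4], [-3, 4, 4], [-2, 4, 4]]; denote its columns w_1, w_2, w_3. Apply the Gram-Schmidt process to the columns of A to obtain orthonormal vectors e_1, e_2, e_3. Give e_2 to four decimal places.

w_1 = (2, -3, -2); ‖w_1‖ = 4.1231, so e_1 = (0.4851, -0.7276, -0.4851).
e_1·w_2 = 0.4851·(-3) + (-0.7276)·4 + (-0.4851)·4 = -6.3059.
u_2 = w_2 + 6.3059·e_1 = (0.0588, -0.5882, 0.9412).
‖u_2‖ = 1.1114, so e_2 = (0.0529, -0.5293, 0.8468).

e_2 = (0.0529, -0.5293, 0.8468)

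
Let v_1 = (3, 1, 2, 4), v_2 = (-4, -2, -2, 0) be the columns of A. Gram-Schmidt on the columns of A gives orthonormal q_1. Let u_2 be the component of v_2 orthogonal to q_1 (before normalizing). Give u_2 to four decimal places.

u_2 = (-2.2000, -1.4000, -0.8000, 2.4000)

q_1 = v_1/‖v_1‖ = (3, 1, 2, 4)/5.4772 = (0.5477, 0.1826, 0.3651, 0.7303).
r_{12} = q_1·v_2 = -3.2863.
u_2 = v_2 + 3.2863·q_1 = (-2.2000, -1.4000, -0.8000, 2.4000).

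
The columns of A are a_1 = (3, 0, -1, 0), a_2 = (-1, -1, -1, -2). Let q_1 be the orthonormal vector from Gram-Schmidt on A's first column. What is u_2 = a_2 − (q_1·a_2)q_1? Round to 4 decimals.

u_2 = (-0.4000, -1.0000, -1.2000, -2.0000)

a_1 = (3, 0, -1, 0); ‖a_1‖ = 3.1623, so q_1 = (0.9487, 0.0000, -0.3162, 0.0000).
q_1·a_2 = 0.9487·(-1) + 0.0000·(-1) + (-0.3162)·(-1) + 0.0000·(-2) = -0.6325.
u_2 = a_2 + 0.6325·q_1 = (-0.4000, -1.0000, -1.2000, -2.0000).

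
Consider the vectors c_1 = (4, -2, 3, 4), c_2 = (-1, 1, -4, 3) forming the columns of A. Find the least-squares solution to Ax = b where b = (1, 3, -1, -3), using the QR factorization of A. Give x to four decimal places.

x = (-0.4046, -0.2010)

c_1 = (4, -2, 3, 4); ‖c_1‖ = 6.7082, so q_1 = (0.5963, -0.2981, 0.4472, 0.5963).
q_1·c_2 = 0.5963·(-1) + (-0.2981)·1 + 0.4472·(-4) + 0.5963·3 = -0.8944.
u_2 = c_2 + 0.8944·q_1 = (-0.4667, 0.7333, -3.6000, 3.5333).
‖u_2‖ = 5.1186, so q_2 = (-0.0912, 0.1433, -0.7033, 0.6903).
Qᵀb = (-2.5342, -1.0289).
Back-substitute: x_2 = -1.0289/5.1186 = -0.2010.
x_1 = (-2.5342 + 0.8944·(-0.2010))/6.7082 = -0.4046.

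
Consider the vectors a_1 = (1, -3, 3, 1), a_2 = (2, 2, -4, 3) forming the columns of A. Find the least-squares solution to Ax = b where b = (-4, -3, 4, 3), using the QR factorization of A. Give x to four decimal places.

x = (0.7882, -0.3259)

a_1 = (1, -3, 3, 1); ‖a_1‖ = 4.4721, so q_1 = (0.2236, -0.6708, 0.6708, 0.2236).
q_1·a_2 = 0.2236·2 + (-0.6708)·2 + 0.6708·(-4) + 0.2236·3 = -2.9069.
u_2 = a_2 + 2.9069·q_1 = (2.6500, 0.0500, -2.0500, 3.6500).
‖u_2‖ = 4.9548, so q_2 = (0.5348, 0.0101, -0.4137, 0.7367).
Qᵀb = (4.4721, -1.6146).
Back-substitute: x_2 = -1.6146/4.9548 = -0.3259.
x_1 = (4.4721 + 2.9069·(-0.3259))/4.4721 = 0.7882.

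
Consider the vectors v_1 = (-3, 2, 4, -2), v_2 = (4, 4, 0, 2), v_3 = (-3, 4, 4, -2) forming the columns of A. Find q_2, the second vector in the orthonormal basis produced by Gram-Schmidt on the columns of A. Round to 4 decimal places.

q_2 = (0.5608, 0.7685, 0.1662, 0.2596)

q_1 = v_1/‖v_1‖ = (-3, 2, 4, -2)/5.7446 = (-0.5222, 0.3482, 0.6963, -0.3482).
r_{12} = q_1·v_2 = -1.3926.
u_2 = v_2 + 1.3926·q_1 = (3.2727, 4.4848, 0.9697, 1.5152).
‖u_2‖ = 5.8361, so q_2 = (0.5608, 0.7685, 0.1662, 0.2596).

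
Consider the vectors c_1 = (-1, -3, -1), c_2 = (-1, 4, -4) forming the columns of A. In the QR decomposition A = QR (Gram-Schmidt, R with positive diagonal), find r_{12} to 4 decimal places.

q_1 = c_1/‖c_1‖ = (-1, -3, -1)/3.3166 = (-0.3015, -0.9045, -0.3015).
r_{12} = q_1·c_2 = -2.1106.

r_{12} = -2.1106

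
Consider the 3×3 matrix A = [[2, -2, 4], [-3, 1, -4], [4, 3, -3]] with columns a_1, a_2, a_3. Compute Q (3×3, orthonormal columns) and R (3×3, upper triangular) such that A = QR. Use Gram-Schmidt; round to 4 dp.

Q = [[0.3714, -0.6469, -0.6660], [-0.5571, 0.4186, -0.7172], [0.7428, 0.6374, -0.2049]], R = [[5.3852, 0.9285, 1.4856], [0.0000, 3.6246, -6.1742], [0.0000, 0.0000, 0.8197]]

a_1 = (2, -3, 4); ‖a_1‖ = 5.3852, so e_1 = (0.3714, -0.5571, 0.7428).
e_1·a_2 = 0.3714·(-2) + (-0.5571)·1 + 0.7428·3 = 0.9285.
u_2 = a_2 − 0.9285·e_1 = (-2.3448, 1.5172, 2.3103).
‖u_2‖ = 3.6246, so e_2 = (-0.6469, 0.4186, 0.6374).
e_1·a_3 = 0.3714·4 + (-0.5571)·(-4) + 0.7428·(-3) = 1.4856; e_2·a_3 = (-0.6469)·4 + 0.4186·(-4) + 0.6374·(-3) = -6.1742.
u_3 = a_3 − 1.4856·e_1 + 6.1742·e_2 = (-0.5459, -0.5879, -0.1680).
‖u_3‖ = 0.8197, so e_3 = (-0.6660, -0.7172, -0.2049).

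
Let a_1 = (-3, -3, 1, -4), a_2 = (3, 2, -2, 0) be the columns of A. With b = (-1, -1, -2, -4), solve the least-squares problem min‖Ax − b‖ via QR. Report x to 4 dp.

a_1 = (-3, -3, 1, -4); ‖a_1‖ = 5.9161, so q_1 = (-0.5071, -0.5071, 0.1690, -0.6761).
q_1·a_2 = (-0.5071)·3 + (-0.5071)·2 + 0.1690·(-2) + (-0.6761)·0 = -2.8735.
u_2 = a_2 + 2.8735·q_1 = (1.5429, 0.5429, -1.5143, -1.9429).
‖u_2‖ = 2.9568, so q_2 = (0.5218, 0.1836, -0.5121, -0.6571).
Qᵀb = (3.3806, 2.9472).
Back-substitute: x_2 = 2.9472/2.9568 = 0.9967.
x_1 = (3.3806 + 2.8735·0.9967)/5.9161 = 1.0556.

x = (1.0556, 0.9967)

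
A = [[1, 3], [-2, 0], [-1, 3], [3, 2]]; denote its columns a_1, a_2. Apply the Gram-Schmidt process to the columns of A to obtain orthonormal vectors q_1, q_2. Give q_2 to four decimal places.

a_1 = (1, -2, -1, 3); ‖a_1‖ = 3.8730, so q_1 = (0.2582, -0.5164, -0.2582, 0.7746).
q_1·a_2 = 0.2582·3 + (-0.5164)·0 + (-0.2582)·3 + 0.7746·2 = 1.5492.
u_2 = a_2 − 1.5492·q_1 = (2.6000, 0.8000, 3.4000, 0.8000).
‖u_2‖ = 4.4272, so q_2 = (0.5873, 0.1807, 0.7680, 0.1807).

q_2 = (0.5873, 0.1807, 0.7680, 0.1807)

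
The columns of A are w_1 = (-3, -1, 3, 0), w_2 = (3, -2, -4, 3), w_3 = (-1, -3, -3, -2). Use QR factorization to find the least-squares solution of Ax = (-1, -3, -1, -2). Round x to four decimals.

w_1 = (-3, -1, 3, 0); ‖w_1‖ = 4.3589, so e_1 = (-0.6882, -0.2294, 0.6882, 0.0000).
e_1·w_2 = (-0.6882)·3 + (-0.2294)·(-2) + 0.6882·(-4) + 0.0000·3 = -4.3589.
u_2 = w_2 + 4.3589·e_1 = (0.0000, -3.0000, -1.0000, 3.0000).
‖u_2‖ = 4.3589, so e_2 = (0.0000, -0.6882, -0.2294, 0.6882).
e_1·w_3 = (-0.6882)·(-1) + (-0.2294)·(-3) + 0.6882·(-3) + 0.0000·(-2) = -0.6882; e_2·w_3 = 0.0000·(-1) + (-0.6882)·(-3) + (-0.2294)·(-3) + 0.6882·(-2) = 1.3765.
u_3 = w_3 + 0.6882·e_1 − 1.3765·e_2 = (-1.4737, -2.2105, -2.2105, -2.9474).
‖u_3‖ = 4.5422, so e_3 = (-0.3244, -0.4867, -0.4867, -0.6489).
Qᵀb = (0.6882, 0.9177, 3.5689).
Back-substitute: x_3 = 3.5689/4.5422 = 0.7857.
x_2 = (0.9177 − 1.3765·0.7857)/4.3589 = -0.0376.
x_1 = (0.6882 + 4.3589·(-0.0376) + 0.6882·0.7857)/4.3589 = 0.2444.

x = (0.2444, -0.0376, 0.7857)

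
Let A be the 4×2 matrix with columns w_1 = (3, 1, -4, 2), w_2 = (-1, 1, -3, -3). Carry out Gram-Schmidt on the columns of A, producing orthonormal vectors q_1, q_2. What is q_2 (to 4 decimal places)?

q_2 = (-0.3173, 0.1964, -0.5591, -0.7404)

q_1 = w_1/‖w_1‖ = (3, 1, -4, 2)/5.4772 = (0.5477, 0.1826, -0.7303, 0.3651).
r_{12} = q_1·w_2 = 0.7303.
u_2 = w_2 − 0.7303·q_1 = (-1.4000, 0.8667, -2.4667, -3.2667).
‖u_2‖ = 4.4121, so q_2 = (-0.3173, 0.1964, -0.5591, -0.7404).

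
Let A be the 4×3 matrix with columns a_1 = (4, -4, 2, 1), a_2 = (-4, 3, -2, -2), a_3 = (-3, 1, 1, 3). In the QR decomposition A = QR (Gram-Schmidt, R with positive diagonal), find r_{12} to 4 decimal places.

a_1 = (4, -4, 2, 1); ‖a_1‖ = 6.0828, so e_1 = (0.6576, -0.6576, 0.3288, 0.1644).
r_{12} = e_1·a_2 = -5.5896.

r_{12} = -5.5896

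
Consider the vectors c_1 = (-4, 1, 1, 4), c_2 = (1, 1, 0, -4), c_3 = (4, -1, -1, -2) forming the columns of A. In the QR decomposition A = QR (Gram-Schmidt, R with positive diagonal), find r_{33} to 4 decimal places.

r_{33} = 0.6560

c_1 = (-4, 1, 1, 4); ‖c_1‖ = 5.8310, so q_1 = (-0.6860, 0.1715, 0.1715, 0.6860).
q_1·c_2 = (-0.6860)·1 + 0.1715·1 + 0.1715·0 + 0.6860·(-4) = -3.2585.
u_2 = c_2 + 3.2585·q_1 = (-1.2353, 1.5588, 0.5588, -1.7647).
‖u_2‖ = 2.7170, so q_2 = (-0.4546, 0.5737, 0.2057, -0.6495).
q_1·c_3 = (-0.6860)·4 + 0.1715·(-1) + 0.1715·(-1) + 0.6860·(-2) = -4.4590; q_2·c_3 = (-0.4546)·4 + 0.5737·(-1) + 0.2057·(-1) + (-0.6495)·(-2) = -1.2990.
u_3 = c_3 + 4.4590·q_1 + 1.2990·q_2 = (0.3506, 0.5100, 0.0319, 0.2151).
r_{33} = ‖u_3‖ = 0.6560.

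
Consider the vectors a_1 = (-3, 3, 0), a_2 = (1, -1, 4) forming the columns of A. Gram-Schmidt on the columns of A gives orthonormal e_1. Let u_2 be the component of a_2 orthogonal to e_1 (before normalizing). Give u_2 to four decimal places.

e_1 = a_1/‖a_1‖ = (-3, 3, 0)/4.2426 = (-0.7071, 0.7071, 0.0000).
r_{12} = e_1·a_2 = -1.4142.
u_2 = a_2 + 1.4142·e_1 = (0.0000, 0.0000, 4.0000).

u_2 = (0.0000, 0.0000, 4.0000)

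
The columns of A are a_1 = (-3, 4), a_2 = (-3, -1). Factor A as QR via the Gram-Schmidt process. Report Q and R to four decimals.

Q = [[-0.6000, -0.8000], [0.8000, -0.6000]], R = [[5.0000, 1.0000], [0.0000, 3.0000]]

a_1 = (-3, 4); ‖a_1‖ = 5.0000, so e_1 = (-0.6000, 0.8000).
e_1·a_2 = (-0.6000)·(-3) + 0.8000·(-1) = 1.0000.
u_2 = a_2 − 1.0000·e_1 = (-2.4000, -1.8000).
‖u_2‖ = 3.0000, so e_2 = (-0.8000, -0.6000).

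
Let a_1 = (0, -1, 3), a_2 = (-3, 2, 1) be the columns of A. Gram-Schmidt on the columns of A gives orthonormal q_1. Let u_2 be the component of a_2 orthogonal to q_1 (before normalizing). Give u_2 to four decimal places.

u_2 = (-3.0000, 2.1000, 0.7000)

q_1 = a_1/‖a_1‖ = (0, -1, 3)/3.1623 = (0.0000, -0.3162, 0.9487).
r_{12} = q_1·a_2 = 0.3162.
u_2 = a_2 − 0.3162·q_1 = (-3.0000, 2.1000, 0.7000).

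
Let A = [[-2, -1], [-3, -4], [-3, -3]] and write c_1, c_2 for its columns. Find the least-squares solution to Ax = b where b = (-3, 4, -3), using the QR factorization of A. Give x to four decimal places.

x = (3.9535, -3.6512)

e_1 = c_1/‖c_1‖ = (-2, -3, -3)/4.6904 = (-0.4264, -0.6396, -0.6396).
r_{12} = e_1·c_2 = 4.9036.
u_2 = c_2 − 4.9036·e_1 = (1.0909, -0.8636, 0.1364).
‖u_2‖ = 1.3981, so e_2 = (0.7803, -0.6177, 0.0975).
Qᵀb = (0.6396, -5.1045).
Back-substitute: x_2 = -5.1045/1.3981 = -3.6512.
x_1 = (0.6396 − 4.9036·(-3.6512))/4.6904 = 3.9535.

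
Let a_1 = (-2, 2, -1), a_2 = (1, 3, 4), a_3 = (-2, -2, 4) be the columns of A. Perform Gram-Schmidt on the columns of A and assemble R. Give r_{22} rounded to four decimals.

r_{22} = 5.0990

e_1 = a_1/‖a_1‖ = (-2, 2, -1)/3.0000 = (-0.6667, 0.6667, -0.3333).
r_{12} = e_1·a_2 = 0.0000.
u_2 = a_2 + 0.0000·e_1 = (1.0000, 3.0000, 4.0000).
r_{22} = ‖u_2‖ = 5.0990.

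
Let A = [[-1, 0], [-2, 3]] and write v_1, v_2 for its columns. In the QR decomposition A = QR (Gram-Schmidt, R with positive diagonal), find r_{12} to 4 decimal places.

r_{12} = -2.6833

v_1 = (-1, -2); ‖v_1‖ = 2.2361, so q_1 = (-0.4472, -0.8944).
r_{12} = q_1·v_2 = -2.6833.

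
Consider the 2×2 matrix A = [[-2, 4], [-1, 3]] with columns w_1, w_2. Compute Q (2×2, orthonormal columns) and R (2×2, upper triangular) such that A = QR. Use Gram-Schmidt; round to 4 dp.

Q = [[-0.8944, -0.4472], [-0.4472, 0.8944]], R = [[2.2361, -4.9193], [0.0000, 0.8944]]

q_1 = w_1/‖w_1‖ = (-2, -1)/2.2361 = (-0.8944, -0.4472).
r_{12} = q_1·w_2 = -4.9193.
u_2 = w_2 + 4.9193·q_1 = (-0.4000, 0.8000).
‖u_2‖ = 0.8944, so q_2 = (-0.4472, 0.8944).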